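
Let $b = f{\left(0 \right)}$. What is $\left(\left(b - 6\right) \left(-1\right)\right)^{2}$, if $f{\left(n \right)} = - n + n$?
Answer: $36$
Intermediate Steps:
$f{\left(n \right)} = 0$
$b = 0$
$\left(\left(b - 6\right) \left(-1\right)\right)^{2} = \left(\left(0 - 6\right) \left(-1\right)\right)^{2} = \left(\left(-6\right) \left(-1\right)\right)^{2} = 6^{2} = 36$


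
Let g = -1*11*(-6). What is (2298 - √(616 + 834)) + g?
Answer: 2364 - 5*√58 ≈ 2325.9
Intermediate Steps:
g = 66 (g = -11*(-6) = 66)
(2298 - √(616 + 834)) + g = (2298 - √(616 + 834)) + 66 = (2298 - √1450) + 66 = (2298 - 5*√58) + 66 = 2364 - 5*√58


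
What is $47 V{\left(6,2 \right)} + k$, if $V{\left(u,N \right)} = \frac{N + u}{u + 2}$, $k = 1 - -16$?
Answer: $64$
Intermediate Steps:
$k = 17$ ($k = 1 + 16 = 17$)
$V{\left(u,N \right)} = \frac{N + u}{2 + u}$
$47 V{\left(6,2 \right)} + k = 47 \frac{2 + 6}{2 + 6} + 17 = 47 \cdot \frac{1}{8} \cdot 8 + 17 = 47 \cdot 1 + 17 = 47 + 17 = 64$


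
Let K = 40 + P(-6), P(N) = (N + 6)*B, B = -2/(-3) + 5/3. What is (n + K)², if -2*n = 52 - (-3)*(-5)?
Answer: 1849/4 ≈ 462.25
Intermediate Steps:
B = 7/3 (B = -2*(-⅓) + 5*(⅓) = ⅔ + 5/3 = 7/3 ≈ 2.3333)
n = -37/2 (n = -(52 - (-3)*(-5))/2 = -(52 - 1*15)/2 = -(52 - 15)/2 = -½*37 = -37/2 ≈ -18.500)
P(N) = 14 + 7*N/3 (P(N) = (N + 6)*(7/3) = (6 + N)*(7/3) = 14 + 7*N/3)
K = 40 (K = 40 + (14 + (7/3)*(-6)) = 40 + (14 - 14) = 40 + 0 = 40)
(n + K)² = (-37/2 + 40)² = (43/2)² = 1849/4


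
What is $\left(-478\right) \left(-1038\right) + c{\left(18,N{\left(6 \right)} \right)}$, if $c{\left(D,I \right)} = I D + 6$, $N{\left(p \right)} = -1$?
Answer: $496152$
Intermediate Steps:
$c{\left(D,I \right)} = 6 + D I$ ($c{\left(D,I \right)} = D I + 6 = 6 + D I$)
$\left(-478\right) \left(-1038\right) + c{\left(18,N{\left(6 \right)} \right)} = \left(-478\right) \left(-1038\right) + \left(6 + 18 \left(-1\right)\right) = 496164 + \left(6 - 18\right) = 496164 - 12 = 496152$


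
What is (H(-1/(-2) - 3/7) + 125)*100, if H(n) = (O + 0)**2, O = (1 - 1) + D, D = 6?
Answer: 16100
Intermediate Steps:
O = 6 (O = (1 - 1) + 6 = 0 + 6 = 6)
H(n) = 36 (H(n) = (6 + 0)**2 = 6**2 = 36)
(H(-1/(-2) - 3/7) + 125)*100 = (36 + 125)*100 = 161*100 = 16100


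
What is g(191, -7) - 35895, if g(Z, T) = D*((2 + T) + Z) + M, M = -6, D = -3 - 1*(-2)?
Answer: -36087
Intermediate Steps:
D = -1 (D = -3 + 2 = -1)
g(Z, T) = -8 - T - Z (g(Z, T) = -((2 + T) + Z) - 6 = -(2 + T + Z) - 6 = (-2 - T - Z) - 6 = -8 - T - Z)
g(191, -7) - 35895 = (-8 - 1*(-7) - 1*191) - 35895 = (-8 + 7 - 191) - 35895 = -192 - 35895 = -36087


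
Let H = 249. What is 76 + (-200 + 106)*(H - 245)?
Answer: -300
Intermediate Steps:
76 + (-200 + 106)*(H - 245) = 76 + (-200 + 106)*(249 - 245) = 76 - 94*4 = 76 - 376 = -300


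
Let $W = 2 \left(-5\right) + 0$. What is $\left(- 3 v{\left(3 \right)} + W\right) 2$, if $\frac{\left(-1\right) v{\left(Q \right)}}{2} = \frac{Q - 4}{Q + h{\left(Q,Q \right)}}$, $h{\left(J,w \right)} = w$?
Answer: $-22$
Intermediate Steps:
$W = -10$ ($W = -10 + 0 = -10$)
$v{\left(Q \right)} = - \frac{-4 + Q}{Q}$ ($v{\left(Q \right)} = - 2 \frac{Q - 4}{Q + Q} = - 2 \frac{-4 + Q}{2 Q} = - \frac{-4 + Q}{Q}$)
$\left(- 3 v{\left(3 \right)} + W\right) 2 = \left(- 3 \frac{4 - 3}{3} - 10\right) 2 = \left(- 3 \cdot \frac{1}{3} \cdot 1 - 10\right) 2 = \left(\left(-3\right) \frac{1}{3} - 10\right) 2 = \left(-1 - 10\right) 2 = \left(-11\right) 2 = -22$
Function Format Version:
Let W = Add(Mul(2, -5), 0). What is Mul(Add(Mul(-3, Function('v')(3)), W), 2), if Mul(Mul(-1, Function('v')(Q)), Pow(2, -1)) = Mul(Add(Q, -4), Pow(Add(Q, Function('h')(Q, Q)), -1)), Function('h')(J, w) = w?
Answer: -22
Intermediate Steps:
W = -10 (W = Add(-10, 0) = -10)
Function('v')(Q) = Mul(-1, Pow(Q, -1), Add(-4, Q)) (Function('v')(Q) = Mul(-2, Mul(Add(Q, -4), Pow(Add(Q, Q), -1))) = Mul(-2, Mul(Add(-4, Q), Pow(Mul(2, Q), -1))) = Mul(-2, Mul(Add(-4, Q), Mul(Rational(1, 2), Pow(Q, -1)))) = Mul(-2, Mul(Rational(1, 2), Pow(Q, -1), Add(-4, Q))) = Mul(-1, Pow(Q, -1), Add(-4, Q)))
Mul(Add(Mul(-3, Function('v')(3)), W), 2) = Mul(Add(Mul(-3, Mul(Pow(3, -1), Add(4, Mul(-1, 3)))), -10), 2) = Mul(Add(Mul(-3, Mul(Rational(1, 3), Add(4, -3))), -10), 2) = Mul(Add(Mul(-3, Mul(Rational(1, 3), 1)), -10), 2) = Mul(Add(Mul(-3, Rational(1, 3)), -10), 2) = Mul(Add(-1, -10), 2) = Mul(-11, 2) = -22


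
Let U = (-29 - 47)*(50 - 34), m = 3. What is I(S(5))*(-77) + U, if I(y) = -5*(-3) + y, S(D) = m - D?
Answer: -2217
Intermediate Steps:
S(D) = 3 - D
U = -1216 (U = -76*16 = -1216)
I(y) = 15 + y
I(S(5))*(-77) + U = (15 + (3 - 1*5))*(-77) - 1216 = (15 + (3 - 5))*(-77) - 1216 = (15 - 2)*(-77) - 1216 = 13*(-77) - 1216 = -1001 - 1216 = -2217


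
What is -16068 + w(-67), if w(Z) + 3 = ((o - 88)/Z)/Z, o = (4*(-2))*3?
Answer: -72142831/4489 ≈ -16071.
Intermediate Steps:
o = -24 (o = -8*3 = -24)
w(Z) = -3 - 112/Z² (w(Z) = -3 + ((-24 - 88)/Z)/Z = -3 + (-112/Z)/Z = -3 - 112/Z²)
-16068 + w(-67) = -16068 + (-3 - 112/(-67)²) = -16068 + (-3 - 112*1/4489) = -16068 + (-3 - 112/4489) = -16068 - 13579/4489 = -72142831/4489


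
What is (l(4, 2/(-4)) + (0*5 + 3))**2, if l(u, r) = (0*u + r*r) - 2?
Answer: 25/16 ≈ 1.5625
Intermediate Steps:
l(u, r) = -2 + r**2 (l(u, r) = (0 + r**2) - 2 = r**2 - 2 = -2 + r**2)
(l(4, 2/(-4)) + (0*5 + 3))**2 = ((-2 + (2/(-4))**2) + (0*5 + 3))**2 = ((-2 + (2*(-1/4))**2) + (0 + 3))**2 = ((-2 + (-1/2)**2) + 3)**2 = ((-2 + 1/4) + 3)**2 = (-7/4 + 3)**2 = (5/4)**2 = 25/16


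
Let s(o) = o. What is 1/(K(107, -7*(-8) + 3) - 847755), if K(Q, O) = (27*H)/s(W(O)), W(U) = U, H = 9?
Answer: -59/50017302 ≈ -1.1796e-6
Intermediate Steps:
K(Q, O) = 243/O (K(Q, O) = (27*9)/O = 243/O)
1/(K(107, -7*(-8) + 3) - 847755) = 1/(243/(-7*(-8) + 3) - 847755) = 1/(243/(56 + 3) - 847755) = 1/(243/59 - 847755) = 1/(-50017302/59) = -59/50017302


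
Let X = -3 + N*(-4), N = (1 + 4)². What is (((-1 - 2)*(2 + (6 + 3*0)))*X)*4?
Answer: 9888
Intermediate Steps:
N = 25 (N = 5² = 25)
X = -103 (X = -3 + 25*(-4) = -3 - 100 = -103)
(((-1 - 2)*(2 + (6 + 3*0)))*X)*4 = (((-1 - 2)*(2 + (6 + 3*0)))*(-103))*4 = (-3*(2 + (6 + 0))*(-103))*4 = (-3*(2 + 6)*(-103))*4 = (-3*8*(-103))*4 = -24*(-103)*4 = 2472*4 = 9888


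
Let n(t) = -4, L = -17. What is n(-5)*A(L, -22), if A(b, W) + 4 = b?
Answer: 84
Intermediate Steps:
A(b, W) = -4 + b
n(-5)*A(L, -22) = -4*(-4 - 17) = -4*(-21) = 84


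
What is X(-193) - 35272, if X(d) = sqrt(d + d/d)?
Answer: -35272 + 8*I*sqrt(3) ≈ -35272.0 + 13.856*I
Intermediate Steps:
X(d) = sqrt(1 + d) (X(d) = sqrt(d + 1) = sqrt(1 + d))
X(-193) - 35272 = sqrt(1 - 193) - 35272 = sqrt(-192) - 35272 = 8*I*sqrt(3) - 35272 = -35272 + 8*I*sqrt(3)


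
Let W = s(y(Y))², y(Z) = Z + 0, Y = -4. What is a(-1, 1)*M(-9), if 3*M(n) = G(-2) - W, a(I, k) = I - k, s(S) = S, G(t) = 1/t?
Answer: 11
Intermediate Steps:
y(Z) = Z
W = 16 (W = (-4)² = 16)
M(n) = -11/2 (M(n) = (1/(-2) - 1*16)/3 = (-½ - 16)/3 = (⅓)*(-33/2) = -11/2)
a(-1, 1)*M(-9) = (-1 - 1*1)*(-11/2) = (-1 - 1)*(-11/2) = -2*(-11/2) = 11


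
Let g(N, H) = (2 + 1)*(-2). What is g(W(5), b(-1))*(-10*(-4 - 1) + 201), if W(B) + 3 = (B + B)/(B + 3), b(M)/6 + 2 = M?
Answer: -1506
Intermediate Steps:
b(M) = -12 + 6*M
W(B) = -3 + 2*B/(3 + B) (W(B) = -3 + (B + B)/(B + 3) = -3 + (2*B)/(3 + B) = -3 + 2*B/(3 + B))
g(N, H) = -6 (g(N, H) = 3*(-2) = -6)
g(W(5), b(-1))*(-10*(-4 - 1) + 201) = -6*(-10*(-4 - 1) + 201) = -6*(-10*(-5) + 201) = -6*(50 + 201) = -6*251 = -1506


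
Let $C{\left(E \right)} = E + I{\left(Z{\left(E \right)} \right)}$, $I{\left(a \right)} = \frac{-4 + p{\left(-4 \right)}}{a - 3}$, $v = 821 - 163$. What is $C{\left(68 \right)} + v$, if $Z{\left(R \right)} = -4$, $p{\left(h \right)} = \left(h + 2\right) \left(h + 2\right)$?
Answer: $726$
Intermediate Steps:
$p{\left(h \right)} = \left(2 + h\right)^{2}$ ($p{\left(h \right)} = \left(2 + h\right) \left(2 + h\right) = \left(2 + h\right)^{2}$)
$v = 658$
$I{\left(a \right)} = 0$ ($I{\left(a \right)} = \frac{-4 + \left(2 - 4\right)^{2}}{a - 3} = \frac{-4 + \left(-2\right)^{2}}{-3 + a} = \frac{-4 + 4}{-3 + a} = \frac{0}{-3 + a} = 0$)
$C{\left(E \right)} = E$ ($C{\left(E \right)} = E + 0 = E$)
$C{\left(68 \right)} + v = 68 + 658 = 726$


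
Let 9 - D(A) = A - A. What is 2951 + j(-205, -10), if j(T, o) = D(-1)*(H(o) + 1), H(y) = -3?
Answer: 2933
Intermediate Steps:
D(A) = 9 (D(A) = 9 - (A - A) = 9 - 1*0 = 9 + 0 = 9)
j(T, o) = -18 (j(T, o) = 9*(-3 + 1) = 9*(-2) = -18)
2951 + j(-205, -10) = 2951 - 18 = 2933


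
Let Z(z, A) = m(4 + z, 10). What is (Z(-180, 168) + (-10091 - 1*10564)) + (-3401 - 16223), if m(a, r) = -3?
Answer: -40282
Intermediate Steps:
Z(z, A) = -3
(Z(-180, 168) + (-10091 - 1*10564)) + (-3401 - 16223) = (-3 + (-10091 - 1*10564)) + (-3401 - 16223) = (-3 + (-10091 - 10564)) - 19624 = (-3 - 20655) - 19624 = -20658 - 19624 = -40282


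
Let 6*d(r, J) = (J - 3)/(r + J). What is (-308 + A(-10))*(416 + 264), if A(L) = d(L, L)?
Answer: -628099/3 ≈ -2.0937e+5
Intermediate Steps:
d(r, J) = (-3 + J)/(6*(J + r)) (d(r, J) = ((J - 3)/(r + J))/6 = ((-3 + J)/(J + r))/6 = (-3 + J)/(6*(J + r)))
A(L) = (-3 + L)/(12*L) (A(L) = (-3 + L)/(6*(L + L)) = (-3 + L)/(6*((2*L))) = (1/(2*L))*(-3 + L)/6 = (-3 + L)/(12*L))
(-308 + A(-10))*(416 + 264) = (-308 + (1/12)*(-3 - 10)/(-10))*(416 + 264) = (-308 + (1/12)*(-⅒)*(-13))*680 = (-308 + 13/120)*680 = -36947/120*680 = -628099/3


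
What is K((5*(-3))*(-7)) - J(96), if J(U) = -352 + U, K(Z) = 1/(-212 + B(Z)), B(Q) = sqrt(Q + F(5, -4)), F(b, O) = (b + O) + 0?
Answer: 108286/423 - sqrt(106)/44838 ≈ 256.00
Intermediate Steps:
F(b, O) = O + b (F(b, O) = (O + b) + 0 = O + b)
B(Q) = sqrt(1 + Q) (B(Q) = sqrt(Q + (-4 + 5)) = sqrt(Q + 1) = sqrt(1 + Q))
K(Z) = 1/(-212 + sqrt(1 + Z))
K((5*(-3))*(-7)) - J(96) = 1/(-212 + sqrt(1 + (5*(-3))*(-7))) - (-352 + 96) = 1/(-212 + sqrt(1 - 15*(-7))) - 1*(-256) = 1/(-212 + sqrt(1 + 105)) + 256 = 1/(-212 + sqrt(106)) + 256 = 256 + 1/(-212 + sqrt(106))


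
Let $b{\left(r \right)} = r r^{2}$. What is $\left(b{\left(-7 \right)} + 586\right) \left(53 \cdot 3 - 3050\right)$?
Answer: $-702513$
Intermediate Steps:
$b{\left(r \right)} = r^{3}$
$\left(b{\left(-7 \right)} + 586\right) \left(53 \cdot 3 - 3050\right) = \left(\left(-7\right)^{3} + 586\right) \left(53 \cdot 3 - 3050\right) = \left(-343 + 586\right) \left(159 - 3050\right) = 243 \left(-2891\right) = -702513$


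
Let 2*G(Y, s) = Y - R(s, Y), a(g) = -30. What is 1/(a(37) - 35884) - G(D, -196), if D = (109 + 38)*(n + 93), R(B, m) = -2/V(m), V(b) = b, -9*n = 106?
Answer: -11519422547980/1929605349 ≈ -5969.8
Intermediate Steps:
n = -106/9 (n = -⅑*106 = -106/9 ≈ -11.778)
R(B, m) = -2/m
D = 35819/3 (D = (109 + 38)*(-106/9 + 93) = 147*(731/9) = 35819/3 ≈ 11940.)
G(Y, s) = 1/Y + Y/2 (G(Y, s) = (Y - (-2)/Y)/2 = (Y + 2/Y)/2 = 1/Y + Y/2)
1/(a(37) - 35884) - G(D, -196) = 1/(-30 - 35884) - (1/(35819/3) + (½)*(35819/3)) = 1/(-35914) - (3/35819 + 35819/6) = -1/35914 - 1*1283000779/214914 = -1/35914 - 1283000779/214914 = -11519422547980/1929605349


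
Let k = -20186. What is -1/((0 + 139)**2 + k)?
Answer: 1/865 ≈ 0.0011561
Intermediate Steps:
-1/((0 + 139)**2 + k) = -1/((0 + 139)**2 - 20186) = -1/(139**2 - 20186) = -1/(19321 - 20186) = -1/(-865) = -1*(-1/865) = 1/865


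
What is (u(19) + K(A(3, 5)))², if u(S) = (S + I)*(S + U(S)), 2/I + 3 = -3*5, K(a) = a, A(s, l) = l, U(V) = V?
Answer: 42315025/81 ≈ 5.2241e+5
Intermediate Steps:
I = -⅑ (I = 2/(-3 - 3*5) = 2/(-3 - 15) = 2/(-18) = 2*(-1/18) = -⅑ ≈ -0.11111)
u(S) = 2*S*(-⅑ + S) (u(S) = (S - ⅑)*(S + S) = (-⅑ + S)*(2*S) = 2*S*(-⅑ + S))
(u(19) + K(A(3, 5)))² = ((2/9)*19*(-1 + 9*19) + 5)² = ((2/9)*19*(-1 + 171) + 5)² = ((2/9)*19*170 + 5)² = (6460/9 + 5)² = (6505/9)² = 42315025/81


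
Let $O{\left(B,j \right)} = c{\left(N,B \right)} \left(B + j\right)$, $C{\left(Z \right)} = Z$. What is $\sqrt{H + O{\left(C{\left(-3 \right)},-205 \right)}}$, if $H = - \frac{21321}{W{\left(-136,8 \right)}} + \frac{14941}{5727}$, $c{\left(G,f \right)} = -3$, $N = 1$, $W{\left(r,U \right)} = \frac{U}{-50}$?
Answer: $\frac{\sqrt{17564643317037}}{11454} \approx 365.9$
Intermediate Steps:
$W{\left(r,U \right)} = - \frac{U}{50}$ ($W{\left(r,U \right)} = U \left(- \frac{1}{50}\right) = - \frac{U}{50}$)
$O{\left(B,j \right)} = - 3 B - 3 j$ ($O{\left(B,j \right)} = - 3 \left(B + j\right) = - 3 B - 3 j$)
$H = \frac{3052693939}{22908}$ ($H = - \frac{21321}{\left(- \frac{1}{50}\right) 8} + \frac{14941}{5727} = - \frac{21321}{- \frac{4}{25}} + 14941 \cdot \frac{1}{5727} = \left(-21321\right) \left(- \frac{25}{4}\right) + \frac{14941}{5727} = \frac{533025}{4} + \frac{14941}{5727} = \frac{3052693939}{22908} \approx 1.3326 \cdot 10^{5}$)
$\sqrt{H + O{\left(C{\left(-3 \right)},-205 \right)}} = \sqrt{\frac{3052693939}{22908} - -624} = \sqrt{\frac{3052693939}{22908} + \left(9 + 615\right)} = \sqrt{\frac{3052693939}{22908} + 624} = \sqrt{\frac{3066988531}{22908}} = \frac{\sqrt{17564643317037}}{11454}$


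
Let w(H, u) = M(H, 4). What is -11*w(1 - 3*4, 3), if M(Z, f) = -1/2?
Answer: 11/2 ≈ 5.5000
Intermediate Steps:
M(Z, f) = -½ (M(Z, f) = -1*½ = -½)
w(H, u) = -½
-11*w(1 - 3*4, 3) = -11*(-½) = 11/2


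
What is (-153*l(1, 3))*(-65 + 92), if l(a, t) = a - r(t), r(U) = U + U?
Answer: 20655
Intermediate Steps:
r(U) = 2*U
l(a, t) = a - 2*t
(-153*l(1, 3))*(-65 + 92) = (-153*(1 - 2*3))*(-65 + 92) = -153*(1 - 6)*27 = -153*(-5)*27 = 765*27 = 20655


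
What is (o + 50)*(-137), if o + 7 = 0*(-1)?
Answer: -5891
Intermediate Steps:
o = -7 (o = -7 + 0*(-1) = -7 + 0 = -7)
(o + 50)*(-137) = (-7 + 50)*(-137) = 43*(-137) = -5891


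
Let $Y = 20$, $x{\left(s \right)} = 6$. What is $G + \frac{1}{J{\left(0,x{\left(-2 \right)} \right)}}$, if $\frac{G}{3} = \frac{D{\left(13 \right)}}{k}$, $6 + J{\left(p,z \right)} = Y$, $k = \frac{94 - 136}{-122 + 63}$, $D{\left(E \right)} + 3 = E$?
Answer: $\frac{591}{14} \approx 42.214$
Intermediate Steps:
$D{\left(E \right)} = -3 + E$
$k = \frac{42}{59}$ ($k = \frac{94 - 136}{-59} = \left(-42\right) \left(- \frac{1}{59}\right) = \frac{42}{59} \approx 0.71186$)
$J{\left(p,z \right)} = 14$ ($J{\left(p,z \right)} = -6 + 20 = 14$)
$G = \frac{295}{7}$ ($G = 3 \frac{-3 + 13}{\frac{42}{59}} = 3 \cdot 10 \cdot \frac{59}{42} = 3 \cdot \frac{295}{21} = \frac{295}{7} \approx 42.143$)
$G + \frac{1}{J{\left(0,x{\left(-2 \right)} \right)}} = \frac{295}{7} + \frac{1}{14} = \frac{591}{14}$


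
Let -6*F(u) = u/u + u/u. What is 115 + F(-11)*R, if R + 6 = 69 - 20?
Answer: 302/3 ≈ 100.67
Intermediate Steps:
R = 43 (R = -6 + (69 - 20) = -6 + 49 = 43)
F(u) = -⅓ (F(u) = -(u/u + u/u)/6 = -(1 + 1)/6 = -⅙*2 = -⅓)
115 + F(-11)*R = 115 - ⅓*43 = 115 - 43/3 = 302/3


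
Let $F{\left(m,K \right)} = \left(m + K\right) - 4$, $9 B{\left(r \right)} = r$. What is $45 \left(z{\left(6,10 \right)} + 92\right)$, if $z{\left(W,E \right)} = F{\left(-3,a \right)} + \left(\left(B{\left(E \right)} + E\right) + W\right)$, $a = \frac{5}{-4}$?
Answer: $\frac{18155}{4} \approx 4538.8$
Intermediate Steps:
$B{\left(r \right)} = \frac{r}{9}$
$a = - \frac{5}{4}$ ($a = 5 \left(- \frac{1}{4}\right) = - \frac{5}{4} \approx -1.25$)
$F{\left(m,K \right)} = -4 + K + m$ ($F{\left(m,K \right)} = \left(K + m\right) - 4 = -4 + K + m$)
$z{\left(W,E \right)} = - \frac{33}{4} + W + \frac{10 E}{9}$ ($z{\left(W,E \right)} = \left(-4 - \frac{5}{4} - 3\right) + \left(\left(\frac{E}{9} + E\right) + W\right) = - \frac{33}{4} + \left(\frac{10 E}{9} + W\right) = - \frac{33}{4} + \left(W + \frac{10 E}{9}\right) = - \frac{33}{4} + W + \frac{10 E}{9}$)
$45 \left(z{\left(6,10 \right)} + 92\right) = 45 \left(\left(- \frac{33}{4} + 6 + \frac{10}{9} \cdot 10\right) + 92\right) = 45 \left(\left(- \frac{33}{4} + 6 + \frac{100}{9}\right) + 92\right) = 45 \left(\frac{319}{36} + 92\right) = 45 \cdot \frac{3631}{36} = \frac{18155}{4}$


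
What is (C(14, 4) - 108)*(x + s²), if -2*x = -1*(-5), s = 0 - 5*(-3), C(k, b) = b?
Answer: -23140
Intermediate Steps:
s = 15 (s = 0 + 15 = 15)
x = -5/2 (x = -(-1)*(-5)/2 = -½*5 = -5/2 ≈ -2.5000)
(C(14, 4) - 108)*(x + s²) = (4 - 108)*(-5/2 + 15²) = -104*(-5/2 + 225) = -104*445/2 = -23140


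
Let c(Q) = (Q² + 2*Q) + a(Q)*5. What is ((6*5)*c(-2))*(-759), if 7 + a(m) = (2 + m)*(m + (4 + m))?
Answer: 796950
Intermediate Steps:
a(m) = -7 + (2 + m)*(4 + 2*m) (a(m) = -7 + (2 + m)*(m + (4 + m)) = -7 + (2 + m)*(4 + 2*m))
c(Q) = 5 + 11*Q² + 42*Q (c(Q) = (Q² + 2*Q) + (1 + 2*Q² + 8*Q)*5 = (Q² + 2*Q) + (5 + 10*Q² + 40*Q) = 5 + 11*Q² + 42*Q)
((6*5)*c(-2))*(-759) = ((6*5)*(5 + 11*(-2)² + 42*(-2)))*(-759) = (30*(5 + 11*4 - 84))*(-759) = (30*(5 + 44 - 84))*(-759) = (30*(-35))*(-759) = -1050*(-759) = 796950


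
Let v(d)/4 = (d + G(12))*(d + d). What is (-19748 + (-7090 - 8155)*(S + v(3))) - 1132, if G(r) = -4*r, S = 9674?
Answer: -131036410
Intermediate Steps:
v(d) = 8*d*(-48 + d) (v(d) = 4*((d - 4*12)*(d + d)) = 4*((d - 48)*(2*d)) = 4*((-48 + d)*(2*d)) = 4*(2*d*(-48 + d)) = 8*d*(-48 + d))
(-19748 + (-7090 - 8155)*(S + v(3))) - 1132 = (-19748 + (-7090 - 8155)*(9674 + 8*3*(-48 + 3))) - 1132 = (-19748 - 15245*(9674 + 8*3*(-45))) - 1132 = (-19748 - 15245*(9674 - 1080)) - 1132 = (-19748 - 15245*8594) - 1132 = (-19748 - 131015530) - 1132 = -131035278 - 1132 = -131036410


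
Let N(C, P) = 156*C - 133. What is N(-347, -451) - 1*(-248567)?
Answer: 194302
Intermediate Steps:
N(C, P) = -133 + 156*C
N(-347, -451) - 1*(-248567) = (-133 + 156*(-347)) - 1*(-248567) = (-133 - 54132) + 248567 = -54265 + 248567 = 194302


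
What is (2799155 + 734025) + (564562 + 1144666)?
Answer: 5242408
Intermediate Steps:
(2799155 + 734025) + (564562 + 1144666) = 3533180 + 1709228 = 5242408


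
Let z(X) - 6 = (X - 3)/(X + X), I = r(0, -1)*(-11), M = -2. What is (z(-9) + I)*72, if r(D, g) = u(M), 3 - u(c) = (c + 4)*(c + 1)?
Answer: -3480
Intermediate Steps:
u(c) = 3 - (1 + c)*(4 + c) (u(c) = 3 - (c + 4)*(c + 1) = 3 - (4 + c)*(1 + c) = 3 - (1 + c)*(4 + c))
r(D, g) = 5 (r(D, g) = -1 - 1*(-2)² - 5*(-2) = -1 - 1*4 + 10 = -1 - 4 + 10 = 5)
I = -55 (I = 5*(-11) = -55)
z(X) = 6 + (-3 + X)/(2*X) (z(X) = 6 + (X - 3)/(X + X) = 6 + (-3 + X)/((2*X)) = 6 + (-3 + X)*(1/(2*X)) = 6 + (-3 + X)/(2*X))
(z(-9) + I)*72 = ((½)*(-3 + 13*(-9))/(-9) - 55)*72 = ((½)*(-⅑)*(-3 - 117) - 55)*72 = ((½)*(-⅑)*(-120) - 55)*72 = (20/3 - 55)*72 = -145/3*72 = -3480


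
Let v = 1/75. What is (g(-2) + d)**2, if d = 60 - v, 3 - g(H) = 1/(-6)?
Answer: 89737729/22500 ≈ 3988.3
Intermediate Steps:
v = 1/75 ≈ 0.013333
g(H) = 19/6 (g(H) = 3 - 1/(-6) = 3 - 1*(-1/6) = 3 + 1/6 = 19/6)
d = 4499/75 (d = 60 - 1*1/75 = 60 - 1/75 = 4499/75 ≈ 59.987)
(g(-2) + d)**2 = (19/6 + 4499/75)**2 = (9473/150)**2 = 89737729/22500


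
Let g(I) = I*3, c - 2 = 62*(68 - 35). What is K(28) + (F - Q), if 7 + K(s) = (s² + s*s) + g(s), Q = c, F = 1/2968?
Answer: -1196103/2968 ≈ -403.00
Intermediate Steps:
c = 2048 (c = 2 + 62*(68 - 35) = 2 + 62*33 = 2 + 2046 = 2048)
g(I) = 3*I
F = 1/2968 ≈ 0.00033693
Q = 2048
K(s) = -7 + 2*s² + 3*s (K(s) = -7 + ((s² + s*s) + 3*s) = -7 + ((s² + s²) + 3*s) = -7 + (2*s² + 3*s) = -7 + 2*s² + 3*s)
K(28) + (F - Q) = (-7 + 2*28² + 3*28) + (1/2968 - 1*2048) = (-7 + 2*784 + 84) + (1/2968 - 2048) = (-7 + 1568 + 84) - 6078463/2968 = 1645 - 6078463/2968 = -1196103/2968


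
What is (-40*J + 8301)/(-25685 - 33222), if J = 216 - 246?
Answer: -9501/58907 ≈ -0.16129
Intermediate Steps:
J = -30
(-40*J + 8301)/(-25685 - 33222) = (-40*(-30) + 8301)/(-25685 - 33222) = (1200 + 8301)/(-58907) = 9501*(-1/58907) = -9501/58907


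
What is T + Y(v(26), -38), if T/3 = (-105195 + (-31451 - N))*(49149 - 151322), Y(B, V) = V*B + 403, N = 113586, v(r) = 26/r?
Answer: 76700862773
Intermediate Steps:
Y(B, V) = 403 + B*V (Y(B, V) = B*V + 403 = 403 + B*V)
T = 76700862408 (T = 3*((-105195 + (-31451 - 1*113586))*(49149 - 151322)) = 3*((-105195 + (-31451 - 113586))*(-102173)) = 3*((-105195 - 145037)*(-102173)) = 3*(-250232*(-102173)) = 3*25566954136 = 76700862408)
T + Y(v(26), -38) = 76700862408 + (403 + (26/26)*(-38)) = 76700862408 + (403 + (26*(1/26))*(-38)) = 76700862408 + (403 + 1*(-38)) = 76700862408 + (403 - 38) = 76700862408 + 365 = 76700862773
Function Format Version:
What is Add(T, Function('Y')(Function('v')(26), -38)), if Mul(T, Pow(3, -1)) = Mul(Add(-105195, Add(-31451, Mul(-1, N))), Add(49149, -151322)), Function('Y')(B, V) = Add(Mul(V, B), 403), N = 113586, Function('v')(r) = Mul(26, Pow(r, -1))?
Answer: 76700862773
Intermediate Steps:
Function('Y')(B, V) = Add(403, Mul(B, V)) (Function('Y')(B, V) = Add(Mul(B, V), 403) = Add(403, Mul(B, V)))
T = 76700862408 (T = Mul(3, Mul(Add(-105195, Add(-31451, Mul(-1, 113586))), Add(49149, -151322))) = Mul(3, Mul(Add(-105195, Add(-31451, -113586)), -102173)) = Mul(3, Mul(Add(-105195, -145037), -102173)) = Mul(3, Mul(-250232, -102173)) = Mul(3, 25566954136) = 76700862408)
Add(T, Function('Y')(Function('v')(26), -38)) = Add(76700862408, Add(403, Mul(Mul(26, Pow(26, -1)), -38))) = Add(76700862408, Add(403, Mul(Mul(26, Rational(1, 26)), -38))) = Add(76700862408, Add(403, Mul(1, -38))) = Add(76700862408, Add(403, -38)) = Add(76700862408, 365) = 76700862773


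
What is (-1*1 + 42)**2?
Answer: 1681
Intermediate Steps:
(-1*1 + 42)**2 = (-1 + 42)**2 = 41**2 = 1681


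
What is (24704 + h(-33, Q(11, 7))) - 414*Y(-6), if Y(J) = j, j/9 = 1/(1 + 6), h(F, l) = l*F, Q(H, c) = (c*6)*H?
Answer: 62480/7 ≈ 8925.7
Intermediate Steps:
Q(H, c) = 6*H*c (Q(H, c) = (6*c)*H = 6*H*c)
h(F, l) = F*l
j = 9/7 (j = 9/(1 + 6) = 9/7 ≈ 1.2857)
Y(J) = 9/7
(24704 + h(-33, Q(11, 7))) - 414*Y(-6) = (24704 - 198*11*7) - 414*9/7 = (24704 - 33*462) - 3726/7 = (24704 - 15246) - 3726/7 = 9458 - 3726/7 = 62480/7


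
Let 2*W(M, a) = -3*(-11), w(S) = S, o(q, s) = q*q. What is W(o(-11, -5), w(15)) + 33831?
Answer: 67695/2 ≈ 33848.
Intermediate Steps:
o(q, s) = q**2
W(M, a) = 33/2 (W(M, a) = (-3*(-11))/2 = (1/2)*33 = 33/2)
W(o(-11, -5), w(15)) + 33831 = 33/2 + 33831 = 67695/2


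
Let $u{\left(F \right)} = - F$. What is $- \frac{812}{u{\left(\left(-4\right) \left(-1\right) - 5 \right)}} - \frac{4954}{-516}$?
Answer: $- \frac{207019}{258} \approx -802.4$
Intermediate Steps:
$- \frac{812}{u{\left(\left(-4\right) \left(-1\right) - 5 \right)}} - \frac{4954}{-516} = - \frac{812}{\left(-1\right) \left(\left(-4\right) \left(-1\right) - 5\right)} - \frac{4954}{-516} = - \frac{812}{\left(-1\right) \left(4 - 5\right)} - - \frac{2477}{258} = - \frac{812}{\left(-1\right) \left(-1\right)} + \frac{2477}{258} = - \frac{812}{1} + \frac{2477}{258} = \left(-812\right) 1 + \frac{2477}{258} = -812 + \frac{2477}{258} = - \frac{207019}{258}$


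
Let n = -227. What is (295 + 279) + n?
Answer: 347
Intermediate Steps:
(295 + 279) + n = (295 + 279) - 227 = 574 - 227 = 347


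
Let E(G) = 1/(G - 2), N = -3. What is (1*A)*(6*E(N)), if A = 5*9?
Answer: -54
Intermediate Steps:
A = 45
E(G) = 1/(-2 + G)
(1*A)*(6*E(N)) = (1*45)*(6/(-2 - 3)) = 45*(6/(-5)) = 45*(6*(-⅕)) = 45*(-6/5) = -54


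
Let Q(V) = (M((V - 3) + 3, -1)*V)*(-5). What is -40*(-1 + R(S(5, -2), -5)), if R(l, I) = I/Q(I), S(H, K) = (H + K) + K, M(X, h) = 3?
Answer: 128/3 ≈ 42.667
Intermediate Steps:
S(H, K) = H + 2*K
Q(V) = -15*V (Q(V) = (3*V)*(-5) = -15*V)
R(l, I) = -1/15 (R(l, I) = I/((-15*I)) = I*(-1/(15*I)) = -1/15)
-40*(-1 + R(S(5, -2), -5)) = -40*(-1 - 1/15) = -40*(-16/15) = 128/3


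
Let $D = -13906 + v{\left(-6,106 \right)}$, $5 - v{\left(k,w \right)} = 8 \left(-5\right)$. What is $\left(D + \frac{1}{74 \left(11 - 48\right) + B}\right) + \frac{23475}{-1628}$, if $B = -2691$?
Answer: $- \frac{122636676135}{8838412} \approx -13875.0$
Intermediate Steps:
$v{\left(k,w \right)} = 45$ ($v{\left(k,w \right)} = 5 - 8 \left(-5\right) = 5 - -40 = 5 + 40 = 45$)
$D = -13861$ ($D = -13906 + 45 = -13861$)
$\left(D + \frac{1}{74 \left(11 - 48\right) + B}\right) + \frac{23475}{-1628} = \left(-13861 + \frac{1}{74 \left(11 - 48\right) - 2691}\right) + \frac{23475}{-1628} = \left(-13861 + \frac{1}{74 \left(-37\right) - 2691}\right) + 23475 \left(- \frac{1}{1628}\right) = \left(-13861 + \frac{1}{-2738 - 2691}\right) - \frac{23475}{1628} = \left(-13861 + \frac{1}{-5429}\right) - \frac{23475}{1628} = \left(-13861 - \frac{1}{5429}\right) - \frac{23475}{1628} = - \frac{75251370}{5429} - \frac{23475}{1628} = - \frac{122636676135}{8838412}$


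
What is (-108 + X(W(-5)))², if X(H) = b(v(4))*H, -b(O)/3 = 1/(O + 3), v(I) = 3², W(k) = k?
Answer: 182329/16 ≈ 11396.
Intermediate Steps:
v(I) = 9
b(O) = -3/(3 + O) (b(O) = -3/(O + 3) = -3/(3 + O))
X(H) = -H/4 (X(H) = (-3/(3 + 9))*H = (-3/12)*H = (-3*1/12)*H = -H/4)
(-108 + X(W(-5)))² = (-108 - ¼*(-5))² = (-108 + 5/4)² = (-427/4)² = 182329/16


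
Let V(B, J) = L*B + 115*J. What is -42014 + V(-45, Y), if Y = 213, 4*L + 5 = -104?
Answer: -65171/4 ≈ -16293.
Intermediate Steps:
L = -109/4 (L = -5/4 + (¼)*(-104) = -5/4 - 26 = -109/4 ≈ -27.250)
V(B, J) = 115*J - 109*B/4 (V(B, J) = -109*B/4 + 115*J = 115*J - 109*B/4)
-42014 + V(-45, Y) = -42014 + (115*213 - 109/4*(-45)) = -42014 + (24495 + 4905/4) = -42014 + 102885/4 = -65171/4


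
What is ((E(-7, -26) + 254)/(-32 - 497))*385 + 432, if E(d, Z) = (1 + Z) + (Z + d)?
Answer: 153068/529 ≈ 289.35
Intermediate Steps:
E(d, Z) = 1 + d + 2*Z
((E(-7, -26) + 254)/(-32 - 497))*385 + 432 = (((1 - 7 + 2*(-26)) + 254)/(-32 - 497))*385 + 432 = (((1 - 7 - 52) + 254)/(-529))*385 + 432 = ((-58 + 254)*(-1/529))*385 + 432 = (196*(-1/529))*385 + 432 = -196/529*385 + 432 = -75460/529 + 432 = 153068/529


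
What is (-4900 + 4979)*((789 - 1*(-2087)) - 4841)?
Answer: -155235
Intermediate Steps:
(-4900 + 4979)*((789 - 1*(-2087)) - 4841) = 79*((789 + 2087) - 4841) = 79*(2876 - 4841) = 79*(-1965) = -155235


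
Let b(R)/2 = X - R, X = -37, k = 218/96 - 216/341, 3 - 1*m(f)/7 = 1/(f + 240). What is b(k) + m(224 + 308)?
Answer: -88901051/1579512 ≈ -56.284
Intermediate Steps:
m(f) = 21 - 7/(240 + f) (m(f) = 21 - 7/(f + 240) = 21 - 7/(240 + f))
k = 26801/16368 (k = 218*(1/96) - 216*1/341 = 109/48 - 216/341 = 26801/16368 ≈ 1.6374)
b(R) = -74 - 2*R (b(R) = 2*(-37 - R) = -74 - 2*R)
b(k) + m(224 + 308) = (-74 - 2*26801/16368) + 7*(719 + 3*(224 + 308))/(240 + (224 + 308)) = (-74 - 26801/8184) + 7*(719 + 3*532)/(240 + 532) = -632417/8184 + 7*(719 + 1596)/772 = -632417/8184 + 7*(1/772)*2315 = -632417/8184 + 16205/772 = -88901051/1579512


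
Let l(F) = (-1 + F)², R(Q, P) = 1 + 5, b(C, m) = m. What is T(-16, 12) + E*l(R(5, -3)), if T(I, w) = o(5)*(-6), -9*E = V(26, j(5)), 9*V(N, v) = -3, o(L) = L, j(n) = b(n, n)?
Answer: -785/27 ≈ -29.074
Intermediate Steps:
j(n) = n
R(Q, P) = 6
V(N, v) = -⅓ (V(N, v) = (⅑)*(-3) = -⅓)
E = 1/27 (E = -⅑*(-⅓) = 1/27 ≈ 0.037037)
T(I, w) = -30 (T(I, w) = 5*(-6) = -30)
T(-16, 12) + E*l(R(5, -3)) = -30 + (-1 + 6)²/27 = -30 + (1/27)*5² = -30 + (1/27)*25 = -30 + 25/27 = -785/27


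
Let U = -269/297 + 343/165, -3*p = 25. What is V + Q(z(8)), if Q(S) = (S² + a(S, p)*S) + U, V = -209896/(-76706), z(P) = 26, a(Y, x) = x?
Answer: 26383623536/56954205 ≈ 463.24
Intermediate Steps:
p = -25/3 (p = -⅓*25 = -25/3 ≈ -8.3333)
U = 1742/1485 (U = -269*1/297 + 343*(1/165) = -269/297 + 343/165 = 1742/1485 ≈ 1.1731)
V = 104948/38353 (V = -209896*(-1/76706) = 104948/38353 ≈ 2.7364)
Q(S) = 1742/1485 + S² - 25*S/3 (Q(S) = (S² - 25*S/3) + 1742/1485 = 1742/1485 + S² - 25*S/3)
V + Q(z(8)) = 104948/38353 + (1742/1485 + 26² - 25/3*26) = 104948/38353 + (1742/1485 + 676 - 650/3) = 104948/38353 + 683852/1485 = 26383623536/56954205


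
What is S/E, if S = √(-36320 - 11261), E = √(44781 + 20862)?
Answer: I*√3123359583/65643 ≈ 0.85138*I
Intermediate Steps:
E = √65643 ≈ 256.21
S = I*√47581 (S = √(-47581) = I*√47581 ≈ 218.13*I)
S/E = (I*√47581)/(√65643) = (I*√47581)*(√65643/65643) = I*√3123359583/65643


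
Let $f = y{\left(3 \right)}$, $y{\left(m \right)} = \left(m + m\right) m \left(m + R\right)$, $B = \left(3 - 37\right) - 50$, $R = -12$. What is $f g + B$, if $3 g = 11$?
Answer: $-678$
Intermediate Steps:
$g = \frac{11}{3}$ ($g = \frac{1}{3} \cdot 11 = \frac{11}{3} \approx 3.6667$)
$B = -84$ ($B = -34 - 50 = -84$)
$y{\left(m \right)} = 2 m^{2} \left(-12 + m\right)$ ($y{\left(m \right)} = \left(m + m\right) m \left(m - 12\right) = 2 m m \left(-12 + m\right) = 2 m^{2} \left(-12 + m\right)$)
$f = -162$ ($f = 2 \cdot 3^{2} \left(-12 + 3\right) = 2 \cdot 9 \left(-9\right) = -162$)
$f g + B = \left(-162\right) \frac{11}{3} - 84 = -594 - 84 = -678$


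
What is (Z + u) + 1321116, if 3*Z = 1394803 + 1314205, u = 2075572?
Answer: 12899072/3 ≈ 4.2997e+6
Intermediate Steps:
Z = 2709008/3 (Z = (1394803 + 1314205)/3 = (⅓)*2709008 = 2709008/3 ≈ 9.0300e+5)
(Z + u) + 1321116 = (2709008/3 + 2075572) + 1321116 = 8935724/3 + 1321116 = 12899072/3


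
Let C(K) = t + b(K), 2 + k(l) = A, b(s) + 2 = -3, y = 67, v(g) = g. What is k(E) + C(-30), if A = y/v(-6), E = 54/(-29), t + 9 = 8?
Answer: -115/6 ≈ -19.167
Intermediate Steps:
b(s) = -5 (b(s) = -2 - 3 = -5)
t = -1 (t = -9 + 8 = -1)
E = -54/29 (E = 54*(-1/29) = -54/29 ≈ -1.8621)
A = -67/6 (A = 67/(-6) = 67*(-1/6) = -67/6 ≈ -11.167)
k(l) = -79/6 (k(l) = -2 - 67/6 = -79/6)
C(K) = -6 (C(K) = -1 - 5 = -6)
k(E) + C(-30) = -79/6 - 6 = -115/6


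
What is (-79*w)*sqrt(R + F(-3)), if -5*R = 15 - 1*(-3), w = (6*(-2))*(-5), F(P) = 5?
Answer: -948*sqrt(35) ≈ -5608.4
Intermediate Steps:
w = 60 (w = -12*(-5) = 60)
R = -18/5 (R = -(15 - 1*(-3))/5 = -(15 + 3)/5 = -1/5*18 = -18/5 ≈ -3.6000)
(-79*w)*sqrt(R + F(-3)) = (-79*60)*sqrt(-18/5 + 5) = -948*sqrt(35)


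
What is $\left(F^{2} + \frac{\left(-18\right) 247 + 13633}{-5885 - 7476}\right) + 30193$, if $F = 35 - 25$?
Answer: $\frac{404735586}{13361} \approx 30292.0$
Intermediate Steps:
$F = 10$
$\left(F^{2} + \frac{\left(-18\right) 247 + 13633}{-5885 - 7476}\right) + 30193 = \left(10^{2} + \frac{\left(-18\right) 247 + 13633}{-5885 - 7476}\right) + 30193 = \left(100 + \frac{-4446 + 13633}{-13361}\right) + 30193 = \left(100 + 9187 \left(- \frac{1}{13361}\right)\right) + 30193 = \left(100 - \frac{9187}{13361}\right) + 30193 = \frac{1326913}{13361} + 30193 = \frac{404735586}{13361}$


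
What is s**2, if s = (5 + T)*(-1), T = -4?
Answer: 1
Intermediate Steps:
s = -1 (s = (5 - 4)*(-1) = 1*(-1) = -1)
s**2 = (-1)**2 = 1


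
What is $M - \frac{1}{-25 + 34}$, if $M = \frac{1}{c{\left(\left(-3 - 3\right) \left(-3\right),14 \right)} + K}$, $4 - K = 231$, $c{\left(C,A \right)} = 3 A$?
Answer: $- \frac{194}{1665} \approx -0.11652$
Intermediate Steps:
$K = -227$ ($K = 4 - 231 = -227$)
$M = - \frac{1}{185}$ ($M = \frac{1}{3 \cdot 14 - 227} = \frac{1}{42 - 227} = \frac{1}{-185} = - \frac{1}{185} \approx -0.0054054$)
$M - \frac{1}{-25 + 34} = - \frac{1}{185} - \frac{1}{-25 + 34} = - \frac{1}{185} - \frac{1}{9} = - \frac{194}{1665}$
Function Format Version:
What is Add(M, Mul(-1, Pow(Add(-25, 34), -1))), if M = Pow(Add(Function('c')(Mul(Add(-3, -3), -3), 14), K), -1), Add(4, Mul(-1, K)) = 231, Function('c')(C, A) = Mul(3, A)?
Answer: Rational(-194, 1665) ≈ -0.11652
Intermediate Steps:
K = -227 (K = Add(4, Mul(-1, 231)) = Add(4, -231) = -227)
M = Rational(-1, 185) (M = Pow(Add(Mul(3, 14), -227), -1) = Pow(Add(42, -227), -1) = Pow(-185, -1) = Rational(-1, 185) ≈ -0.0054054)
Add(M, Mul(-1, Pow(Add(-25, 34), -1))) = Add(Rational(-1, 185), Mul(-1, Pow(Add(-25, 34), -1))) = Add(Rational(-1, 185), Mul(-1, Pow(9, -1))) = Add(Rational(-1, 185), Mul(-1, Rational(1, 9))) = Add(Rational(-1, 185), Rational(-1, 9)) = Rational(-194, 1665)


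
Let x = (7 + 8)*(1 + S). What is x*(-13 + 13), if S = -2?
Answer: 0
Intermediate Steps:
x = -15 (x = (7 + 8)*(1 - 2) = 15*(-1) = -15)
x*(-13 + 13) = -15*(-13 + 13) = -15*0 = 0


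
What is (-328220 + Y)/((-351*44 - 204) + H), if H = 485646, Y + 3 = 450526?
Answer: 122303/469998 ≈ 0.26022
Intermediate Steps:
Y = 450523 (Y = -3 + 450526 = 450523)
(-328220 + Y)/((-351*44 - 204) + H) = (-328220 + 450523)/((-351*44 - 204) + 485646) = 122303/((-15444 - 204) + 485646) = 122303/(-15648 + 485646) = 122303/469998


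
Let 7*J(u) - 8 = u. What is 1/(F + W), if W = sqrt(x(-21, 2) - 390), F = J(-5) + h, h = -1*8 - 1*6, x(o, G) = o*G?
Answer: -665/30193 - 588*I*sqrt(3)/30193 ≈ -0.022025 - 0.033731*I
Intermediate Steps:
J(u) = 8/7 + u/7
x(o, G) = G*o
h = -14 (h = -8 - 6 = -14)
F = -95/7 (F = (8/7 + (1/7)*(-5)) - 14 = (8/7 - 5/7) - 14 = 3/7 - 14 = -95/7 ≈ -13.571)
W = 12*I*sqrt(3) (W = sqrt(2*(-21) - 390) = sqrt(-42 - 390) = sqrt(-432) = 12*I*sqrt(3) ≈ 20.785*I)
1/(F + W) = 1/(-95/7 + 12*I*sqrt(3))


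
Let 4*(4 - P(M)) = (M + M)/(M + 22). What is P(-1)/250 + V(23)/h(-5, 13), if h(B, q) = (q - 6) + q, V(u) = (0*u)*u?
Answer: 169/10500 ≈ 0.016095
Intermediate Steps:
V(u) = 0 (V(u) = 0*u = 0)
h(B, q) = -6 + 2*q (h(B, q) = (-6 + q) + q = -6 + 2*q)
P(M) = 4 - M/(2*(22 + M)) (P(M) = 4 - (M + M)/(4*(M + 22)) = 4 - 2*M/(4*(22 + M)) = 4 - M/(2*(22 + M)))
P(-1)/250 + V(23)/h(-5, 13) = ((176 + 7*(-1))/(2*(22 - 1)))/250 + 0/(-6 + 2*13) = ((½)*(176 - 7)/21)*(1/250) + 0/(-6 + 26) = ((½)*(1/21)*169)*(1/250) + 0/20 = (169/42)*(1/250) + 0*(1/20) = 169/10500 + 0 = 169/10500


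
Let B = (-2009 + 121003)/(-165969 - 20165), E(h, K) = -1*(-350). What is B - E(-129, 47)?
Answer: -32632947/93067 ≈ -350.64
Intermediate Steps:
E(h, K) = 350
B = -59497/93067 (B = 118994/(-186134) = 118994*(-1/186134) = -59497/93067 ≈ -0.63929)
B - E(-129, 47) = -59497/93067 - 1*350 = -59497/93067 - 350 = -32632947/93067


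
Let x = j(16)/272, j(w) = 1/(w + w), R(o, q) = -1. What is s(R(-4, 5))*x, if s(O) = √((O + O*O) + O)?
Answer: I/8704 ≈ 0.00011489*I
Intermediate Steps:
j(w) = 1/(2*w)
s(O) = √(O² + 2*O) (s(O) = √((O + O²) + O) = √(O² + 2*O))
x = 1/8704 (x = ((½)/16)/272 = ((½)*(1/16))*(1/272) = (1/32)*(1/272) = 1/8704 ≈ 0.00011489)
s(R(-4, 5))*x = √(-(2 - 1))*(1/8704) = √(-1*1)*(1/8704) = √(-1)*(1/8704) = I*(1/8704) = I/8704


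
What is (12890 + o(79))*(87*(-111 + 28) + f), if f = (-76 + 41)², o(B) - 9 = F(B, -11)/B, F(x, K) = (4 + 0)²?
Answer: -6110145852/79 ≈ -7.7344e+7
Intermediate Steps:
F(x, K) = 16 (F(x, K) = 4² = 16)
o(B) = 9 + 16/B
f = 1225 (f = (-35)² = 1225)
(12890 + o(79))*(87*(-111 + 28) + f) = (12890 + (9 + 16/79))*(87*(-111 + 28) + 1225) = (12890 + (9 + 16*(1/79)))*(87*(-83) + 1225) = (12890 + (9 + 16/79))*(-7221 + 1225) = (12890 + 727/79)*(-5996) = (1019037/79)*(-5996) = -6110145852/79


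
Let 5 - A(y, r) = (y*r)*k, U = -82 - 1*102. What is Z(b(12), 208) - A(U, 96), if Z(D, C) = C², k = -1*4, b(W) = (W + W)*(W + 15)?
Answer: 113915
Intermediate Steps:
U = -184 (U = -82 - 102 = -184)
b(W) = 2*W*(15 + W) (b(W) = (2*W)*(15 + W) = 2*W*(15 + W))
k = -4
A(y, r) = 5 + 4*r*y (A(y, r) = 5 - y*r*(-4) = 5 - r*y*(-4) = 5 - (-4)*r*y = 5 + 4*r*y)
Z(b(12), 208) - A(U, 96) = 208² - (5 + 4*96*(-184)) = 43264 - (5 - 70656) = 43264 - 1*(-70651) = 43264 + 70651 = 113915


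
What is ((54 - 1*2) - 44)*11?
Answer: 88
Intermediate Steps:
((54 - 1*2) - 44)*11 = ((54 - 2) - 44)*11 = (52 - 44)*11 = 8*11 = 88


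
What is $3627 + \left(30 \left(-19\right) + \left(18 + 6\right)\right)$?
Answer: $3081$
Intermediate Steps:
$3627 + \left(30 \left(-19\right) + \left(18 + 6\right)\right) = 3627 + \left(-570 + 24\right) = 3627 - 546 = 3081$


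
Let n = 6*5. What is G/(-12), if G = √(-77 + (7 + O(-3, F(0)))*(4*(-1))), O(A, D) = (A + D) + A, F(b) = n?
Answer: -I*√201/12 ≈ -1.1815*I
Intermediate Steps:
n = 30
F(b) = 30
O(A, D) = D + 2*A
G = I*√201 (G = √(-77 + (7 + (30 + 2*(-3)))*(4*(-1))) = √(-77 + (7 + (30 - 6))*(-4)) = √(-77 + (7 + 24)*(-4)) = √(-77 + 31*(-4)) = √(-77 - 124) = √(-201) = I*√201 ≈ 14.177*I)
G/(-12) = (I*√201)/(-12) = (I*√201)*(-1/12) = -I*√201/12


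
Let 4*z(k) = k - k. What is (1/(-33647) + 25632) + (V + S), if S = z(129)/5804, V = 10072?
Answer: 1201332487/33647 ≈ 35704.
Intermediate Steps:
z(k) = 0 (z(k) = (k - k)/4 = (¼)*0 = 0)
S = 0 (S = 0/5804 = 0*(1/5804) = 0)
(1/(-33647) + 25632) + (V + S) = (1/(-33647) + 25632) + (10072 + 0) = (-1/33647 + 25632) + 10072 = 862439903/33647 + 10072 = 1201332487/33647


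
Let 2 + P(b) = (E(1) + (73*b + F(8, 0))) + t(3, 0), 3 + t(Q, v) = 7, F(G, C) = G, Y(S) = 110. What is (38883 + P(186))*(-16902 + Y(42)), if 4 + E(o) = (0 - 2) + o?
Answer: -881009072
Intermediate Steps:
t(Q, v) = 4 (t(Q, v) = -3 + 7 = 4)
E(o) = -6 + o (E(o) = -4 + ((0 - 2) + o) = -4 + (-2 + o) = -6 + o)
P(b) = 5 + 73*b (P(b) = -2 + (((-6 + 1) + (73*b + 8)) + 4) = -2 + ((-5 + (8 + 73*b)) + 4) = -2 + ((3 + 73*b) + 4) = -2 + (7 + 73*b) = 5 + 73*b)
(38883 + P(186))*(-16902 + Y(42)) = (38883 + (5 + 73*186))*(-16902 + 110) = (38883 + (5 + 13578))*(-16792) = (38883 + 13583)*(-16792) = 52466*(-16792) = -881009072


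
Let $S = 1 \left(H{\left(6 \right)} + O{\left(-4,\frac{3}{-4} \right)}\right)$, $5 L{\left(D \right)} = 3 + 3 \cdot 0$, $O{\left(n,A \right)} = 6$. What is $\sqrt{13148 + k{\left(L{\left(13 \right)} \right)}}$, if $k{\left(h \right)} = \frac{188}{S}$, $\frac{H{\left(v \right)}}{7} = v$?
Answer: $\frac{\sqrt{473469}}{6} \approx 114.68$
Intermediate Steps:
$H{\left(v \right)} = 7 v$
$L{\left(D \right)} = \frac{3}{5}$ ($L{\left(D \right)} = \frac{3 + 3 \cdot 0}{5} = \frac{3 + 0}{5} = \frac{1}{5} \cdot 3 = \frac{3}{5}$)
$S = 48$ ($S = 1 \left(7 \cdot 6 + 6\right) = 1 \left(42 + 6\right) = 1 \cdot 48 = 48$)
$k{\left(h \right)} = \frac{47}{12}$ ($k{\left(h \right)} = \frac{188}{48} = 188 \cdot \frac{1}{48} = \frac{47}{12}$)
$\sqrt{13148 + k{\left(L{\left(13 \right)} \right)}} = \sqrt{13148 + \frac{47}{12}} = \sqrt{\frac{157823}{12}} = \frac{\sqrt{473469}}{6}$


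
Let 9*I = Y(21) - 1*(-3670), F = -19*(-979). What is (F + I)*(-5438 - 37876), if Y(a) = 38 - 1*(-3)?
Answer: -823543520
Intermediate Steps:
F = 18601
Y(a) = 41 (Y(a) = 38 + 3 = 41)
I = 1237/3 (I = (41 - 1*(-3670))/9 = (41 + 3670)/9 = (⅑)*3711 = 1237/3 ≈ 412.33)
(F + I)*(-5438 - 37876) = (18601 + 1237/3)*(-5438 - 37876) = (57040/3)*(-43314) = -823543520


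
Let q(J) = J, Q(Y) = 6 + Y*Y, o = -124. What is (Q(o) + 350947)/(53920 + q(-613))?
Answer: 366329/53307 ≈ 6.8721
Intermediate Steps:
Q(Y) = 6 + Y²
(Q(o) + 350947)/(53920 + q(-613)) = ((6 + (-124)²) + 350947)/(53920 - 613) = ((6 + 15376) + 350947)/53307 = (15382 + 350947)*(1/53307) = 366329*(1/53307) = 366329/53307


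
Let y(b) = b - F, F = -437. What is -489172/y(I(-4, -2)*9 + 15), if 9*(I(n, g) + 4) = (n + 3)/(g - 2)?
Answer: -1956688/1665 ≈ -1175.2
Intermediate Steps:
I(n, g) = -4 + (3 + n)/(9*(-2 + g)) (I(n, g) = -4 + ((n + 3)/(g - 2))/9 = -4 + ((3 + n)/(-2 + g))/9 = -4 + (3 + n)/(9*(-2 + g)))
y(b) = 437 + b (y(b) = b - 1*(-437) = b + 437 = 437 + b)
-489172/y(I(-4, -2)*9 + 15) = -489172/(437 + (((75 - 4 - 36*(-2))/(9*(-2 - 2)))*9 + 15)) = -489172/(437 + (((⅑)*(75 - 4 + 72)/(-4))*9 + 15)) = -489172/(437 + (((⅑)*(-¼)*143)*9 + 15)) = -489172/(437 + (-143/36*9 + 15)) = -489172/(437 + (-143/4 + 15)) = -489172/(437 - 83/4) = -489172/1665/4 = -489172*4/1665 = -1956688/1665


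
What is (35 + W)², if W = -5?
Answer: 900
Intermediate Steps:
(35 + W)² = (35 - 5)² = 30² = 900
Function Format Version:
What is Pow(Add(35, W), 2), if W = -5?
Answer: 900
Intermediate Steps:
Pow(Add(35, W), 2) = Pow(Add(35, -5), 2) = Pow(30, 2) = 900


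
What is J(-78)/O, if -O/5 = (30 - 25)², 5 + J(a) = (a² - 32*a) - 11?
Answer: -8564/125 ≈ -68.512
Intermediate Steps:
J(a) = -16 + a² - 32*a (J(a) = -5 + ((a² - 32*a) - 11) = -5 + (-11 + a² - 32*a) = -16 + a² - 32*a)
O = -125 (O = -5*(30 - 25)² = -5*5² = -5*25 = -125)
J(-78)/O = (-16 + (-78)² - 32*(-78))/(-125) = (-16 + 6084 + 2496)*(-1/125) = 8564*(-1/125) = -8564/125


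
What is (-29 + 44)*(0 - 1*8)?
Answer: -120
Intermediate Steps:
(-29 + 44)*(0 - 1*8) = 15*(0 - 8) = 15*(-8) = -120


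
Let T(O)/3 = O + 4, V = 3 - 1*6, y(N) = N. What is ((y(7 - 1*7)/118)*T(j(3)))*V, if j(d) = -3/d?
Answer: 0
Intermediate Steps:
V = -3 (V = 3 - 6 = -3)
T(O) = 12 + 3*O (T(O) = 3*(O + 4) = 3*(4 + O) = 12 + 3*O)
((y(7 - 1*7)/118)*T(j(3)))*V = (((7 - 1*7)/118)*(12 + 3*(-3/3)))*(-3) = (((7 - 7)*(1/118))*(12 + 3*(-3*1/3)))*(-3) = ((0*(1/118))*(12 + 3*(-1)))*(-3) = (0*(12 - 3))*(-3) = (0*9)*(-3) = 0*(-3) = 0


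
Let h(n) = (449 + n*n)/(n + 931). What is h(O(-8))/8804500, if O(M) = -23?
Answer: 489/3997243000 ≈ 1.2233e-7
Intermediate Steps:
h(n) = (449 + n**2)/(931 + n)
h(O(-8))/8804500 = ((449 + (-23)**2)/(931 - 23))/8804500 = ((449 + 529)/908)*(1/8804500) = ((1/908)*978)*(1/8804500) = (489/454)*(1/8804500) = 489/3997243000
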